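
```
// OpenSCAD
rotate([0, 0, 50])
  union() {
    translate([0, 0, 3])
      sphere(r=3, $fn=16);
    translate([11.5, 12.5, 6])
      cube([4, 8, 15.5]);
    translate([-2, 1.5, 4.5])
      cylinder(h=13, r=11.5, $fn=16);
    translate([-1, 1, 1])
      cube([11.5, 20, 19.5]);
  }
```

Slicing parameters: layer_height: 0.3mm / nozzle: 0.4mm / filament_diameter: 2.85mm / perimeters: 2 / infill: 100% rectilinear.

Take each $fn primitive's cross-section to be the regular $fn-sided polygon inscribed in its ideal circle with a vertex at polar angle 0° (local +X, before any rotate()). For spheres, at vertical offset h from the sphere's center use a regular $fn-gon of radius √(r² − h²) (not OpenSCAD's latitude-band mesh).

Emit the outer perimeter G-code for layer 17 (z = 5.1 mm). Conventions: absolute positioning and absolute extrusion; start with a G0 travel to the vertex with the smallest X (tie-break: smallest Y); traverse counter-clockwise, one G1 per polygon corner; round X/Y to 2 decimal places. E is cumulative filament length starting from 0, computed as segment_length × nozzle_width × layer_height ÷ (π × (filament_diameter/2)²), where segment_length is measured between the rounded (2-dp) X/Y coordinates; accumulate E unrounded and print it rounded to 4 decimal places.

At z = 5.1 mm: the r=3 sphere slices to a regular 16-gon of circumradius 2.142 (√(r²−h²) with h=2.1 from center); the cube at (11.5, 12.5) is not intersected at this z (z outside [6, 21.5]); the r=11.5 cylinder at (-2, 1.5) gives a regular 16-gon of circumradius 11.5 (constant along its height); the cube at (-1, 1) is present — its section is the full 11.5×20 rectangle; Combining (union): the regions partially overlap (shared area 109.10 mm²), so overlapping operands fuse into one piece — 1 connected region; (rotated 50° about Z; rotation is an isometry so areas/perimeters/island counts are preserved). The outline is a single polygon with 17 vertices. Extrusion per mm of travel: 0.4 × 0.3 / (π × 1.425²) = 0.018811. Accumulating E over each segment gives final E = 1.7896.

G0 X-16.73 Y12.73 Z5.10
G1 X-10.45 Y7.46 E0.1542
G1 X-11.24 Y6.82 E0.1733
G1 X-13.40 Y2.89 E0.2577
G1 X-13.89 Y-1.57 E0.3421
G1 X-12.64 Y-5.88 E0.4265
G1 X-9.83 Y-9.38 E0.5109
G1 X-5.89 Y-11.54 E0.5955
G1 X-1.43 Y-12.02 E0.6798
G1 X2.88 Y-10.77 E0.7643
G1 X6.37 Y-7.96 E0.8485
G1 X8.53 Y-4.03 E0.9329
G1 X9.02 Y0.43 E1.0173
G1 X7.77 Y4.74 E1.1017
G1 X5.28 Y7.84 E1.1765
G1 X5.98 Y8.69 E1.1972
G1 X-9.34 Y21.54 E1.5733
G1 X-16.73 Y12.73 E1.7896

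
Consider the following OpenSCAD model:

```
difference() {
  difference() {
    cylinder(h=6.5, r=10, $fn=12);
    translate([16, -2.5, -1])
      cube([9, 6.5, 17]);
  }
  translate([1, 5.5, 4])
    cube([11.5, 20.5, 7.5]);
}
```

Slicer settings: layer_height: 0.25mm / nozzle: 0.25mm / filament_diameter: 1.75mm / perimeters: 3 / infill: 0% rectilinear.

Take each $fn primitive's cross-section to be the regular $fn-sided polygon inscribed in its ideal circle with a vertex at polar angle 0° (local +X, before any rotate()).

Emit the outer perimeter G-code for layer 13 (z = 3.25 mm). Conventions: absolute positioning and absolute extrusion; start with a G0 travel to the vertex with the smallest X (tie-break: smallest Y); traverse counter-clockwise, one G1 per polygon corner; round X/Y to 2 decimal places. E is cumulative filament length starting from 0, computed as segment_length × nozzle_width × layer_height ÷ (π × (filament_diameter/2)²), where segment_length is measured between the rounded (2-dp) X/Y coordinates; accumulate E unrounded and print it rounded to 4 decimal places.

G0 X-10.00 Y0.00 Z3.25
G1 X-8.66 Y-5.00 E0.1345
G1 X-5.00 Y-8.66 E0.2690
G1 X0.00 Y-10.00 E0.4035
G1 X5.00 Y-8.66 E0.5380
G1 X8.66 Y-5.00 E0.6725
G1 X10.00 Y0.00 E0.8070
G1 X8.66 Y5.00 E0.9415
G1 X5.00 Y8.66 E1.0760
G1 X0.00 Y10.00 E1.2105
G1 X-5.00 Y8.66 E1.3450
G1 X-8.66 Y5.00 E1.4795
G1 X-10.00 Y0.00 E1.6140

At z = 3.25 mm: the r=10 cylinder gives a regular 12-gon of circumradius 10 (constant along its height); the 9×6.5 cube at (16, -2.5) contributes its full rectangle; Taking the first minus the rest: starting from the r=10 cylinder, the 9×6.5 cube at (16, -2.5) misses the remaining region (no effect) — 1 connected region; the cube at (1, 5.5) does not reach this height (z outside [4, 11.5]); Subtracting the remaining from the first: none of the subtracted shapes is present at this height, so the result so far is unchanged — 1 connected region. The outline is a single polygon with 12 vertices. Extrusion per mm of travel: 0.25 × 0.25 / (π × 0.875²) = 0.025984. Accumulating E over each segment gives final E = 1.6140.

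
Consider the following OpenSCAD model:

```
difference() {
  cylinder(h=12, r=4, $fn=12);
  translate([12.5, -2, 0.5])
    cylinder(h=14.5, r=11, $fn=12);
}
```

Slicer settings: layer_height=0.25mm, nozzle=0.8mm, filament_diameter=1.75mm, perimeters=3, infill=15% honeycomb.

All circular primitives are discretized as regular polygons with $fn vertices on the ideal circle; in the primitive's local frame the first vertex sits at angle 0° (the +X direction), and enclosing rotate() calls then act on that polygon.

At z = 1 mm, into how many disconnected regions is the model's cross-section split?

At z = 1 mm: the cylinder: section is a regular 12-gon, circumradius r=4; the r=11 cylinder at (12.5, -2) gives a regular 12-gon of circumradius 11 (constant along its height); Subtracting the remaining from the first: starting from the r=4 cylinder, the r=11 cylinder at (12.5, -2) partially overlaps it — only the 8.62 mm² overlap (of its 363.00 mm²) is removed, clipping the outline — 1 connected region. The result has 1 disconnected region.

1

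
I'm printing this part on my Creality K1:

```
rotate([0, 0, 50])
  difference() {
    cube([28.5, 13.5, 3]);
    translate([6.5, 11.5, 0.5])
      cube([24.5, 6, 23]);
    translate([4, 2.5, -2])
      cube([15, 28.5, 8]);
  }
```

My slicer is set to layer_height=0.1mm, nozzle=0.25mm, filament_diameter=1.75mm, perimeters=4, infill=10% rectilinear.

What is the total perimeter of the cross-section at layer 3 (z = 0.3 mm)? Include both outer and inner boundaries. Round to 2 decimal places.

At z = 0.3 mm: the 28.5×13.5 cube contributes its full rectangle (perimeter 84.00 mm); the cube at (6.5, 11.5) is not intersected at this z (z outside [0.5, 23.5]); the cube at (4, 2.5) is present — its section is the full 15×28.5 rectangle (perimeter 87.00 mm); Subtracting the remaining from the first: starting from the 28.5×13.5 cube, the 15×28.5 cube at (4, 2.5) partially overlaps it — only the 165.00 mm² overlap (of its 427.50 mm²) is removed, clipping the outline — boundary = 106.00 mm; (whole slice rotated 50° about Z — lengths, areas and connectivity unchanged). Overall, the cross-section is a single solid region. Total boundary length (outer) = 106.00 mm.

106.00 mm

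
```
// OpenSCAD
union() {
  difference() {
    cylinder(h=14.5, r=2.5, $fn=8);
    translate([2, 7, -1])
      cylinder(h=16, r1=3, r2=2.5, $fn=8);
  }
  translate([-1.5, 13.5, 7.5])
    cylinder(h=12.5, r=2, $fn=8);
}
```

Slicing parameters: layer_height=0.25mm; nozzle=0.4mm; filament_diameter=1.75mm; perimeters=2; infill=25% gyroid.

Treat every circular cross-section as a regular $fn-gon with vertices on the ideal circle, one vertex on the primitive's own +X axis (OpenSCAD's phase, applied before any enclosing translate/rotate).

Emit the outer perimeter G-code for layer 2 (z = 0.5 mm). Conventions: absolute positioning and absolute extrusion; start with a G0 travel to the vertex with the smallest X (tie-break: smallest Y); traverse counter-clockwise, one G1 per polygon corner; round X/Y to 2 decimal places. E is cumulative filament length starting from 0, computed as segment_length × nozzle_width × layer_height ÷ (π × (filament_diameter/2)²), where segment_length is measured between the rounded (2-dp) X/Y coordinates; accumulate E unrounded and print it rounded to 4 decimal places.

At z = 0.5 mm: the r=2.5 cylinder contributes a regular 8-gon of circumradius 2.5; the cone at (2, 7): at t=0.094 of its height the radius interpolates to r₁+(r₂−r₁)t = 2.953, giving a regular 8-gon of that circumradius; After the difference (first − rest): starting from the r=2.5 cylinder, the cone at (2, 7) misses the remaining region (no effect) — 1 connected region; the cylinder at (-1.5, 13.5) does not reach this height (z outside [7.5, 20]); Merging all regions: only the result so far is present, so the union is just that shape — 1 connected region. The outline is a single polygon with 8 vertices. Extrusion per mm of travel: 0.4 × 0.25 / (π × 0.875²) = 0.041575. Accumulating E over each segment gives final E = 0.6368.

G0 X-2.50 Y0.00 Z0.50
G1 X-1.77 Y-1.77 E0.0796
G1 X0.00 Y-2.50 E0.1592
G1 X1.77 Y-1.77 E0.2388
G1 X2.50 Y0.00 E0.3184
G1 X1.77 Y1.77 E0.3980
G1 X0.00 Y2.50 E0.4776
G1 X-1.77 Y1.77 E0.5572
G1 X-2.50 Y0.00 E0.6368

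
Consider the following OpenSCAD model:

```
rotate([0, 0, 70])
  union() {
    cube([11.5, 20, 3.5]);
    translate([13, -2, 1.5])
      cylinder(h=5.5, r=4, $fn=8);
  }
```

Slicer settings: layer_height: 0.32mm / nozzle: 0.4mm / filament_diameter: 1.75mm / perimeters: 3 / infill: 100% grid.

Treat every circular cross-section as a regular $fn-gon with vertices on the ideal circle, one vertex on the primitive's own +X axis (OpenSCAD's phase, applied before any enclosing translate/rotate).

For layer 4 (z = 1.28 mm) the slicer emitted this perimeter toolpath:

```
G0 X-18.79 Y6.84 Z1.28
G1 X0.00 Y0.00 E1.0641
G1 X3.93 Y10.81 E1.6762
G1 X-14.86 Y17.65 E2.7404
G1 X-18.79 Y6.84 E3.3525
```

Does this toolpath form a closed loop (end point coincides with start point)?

yes

Start point (G0): (-18.79, 6.84). End point (last G1): the path returns to the start — closed.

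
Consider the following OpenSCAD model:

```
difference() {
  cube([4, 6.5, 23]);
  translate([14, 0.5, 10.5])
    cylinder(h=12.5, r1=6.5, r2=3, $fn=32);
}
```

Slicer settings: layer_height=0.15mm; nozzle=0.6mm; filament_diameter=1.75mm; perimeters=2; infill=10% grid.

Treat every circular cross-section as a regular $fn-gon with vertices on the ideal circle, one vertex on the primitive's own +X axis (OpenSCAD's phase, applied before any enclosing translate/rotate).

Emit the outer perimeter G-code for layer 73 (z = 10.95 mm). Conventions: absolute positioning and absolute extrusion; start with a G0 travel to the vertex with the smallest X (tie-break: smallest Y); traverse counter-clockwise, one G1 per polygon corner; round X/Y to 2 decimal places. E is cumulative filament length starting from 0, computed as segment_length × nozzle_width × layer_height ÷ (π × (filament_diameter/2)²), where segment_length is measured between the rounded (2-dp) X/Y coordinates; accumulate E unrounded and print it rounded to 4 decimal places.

G0 X0.00 Y0.00 Z10.95
G1 X4.00 Y0.00 E0.1497
G1 X4.00 Y6.50 E0.3929
G1 X0.00 Y6.50 E0.5426
G1 X0.00 Y0.00 E0.7858

At z = 10.95 mm: the cube (footprint 4×6.5) is included at this height; the cone at (14, 0.5): at t=0.036 of its height the radius interpolates to r₁+(r₂−r₁)t = 6.374, giving a regular 32-gon of that circumradius; Taking the first minus the rest: starting from the 4×6.5 cube, the cone at (14, 0.5) misses the remaining region (no effect) — 1 connected region. The outline is a single polygon with 4 vertices. Extrusion per mm of travel: 0.6 × 0.15 / (π × 0.875²) = 0.037418. Accumulating E over each segment gives final E = 0.7858.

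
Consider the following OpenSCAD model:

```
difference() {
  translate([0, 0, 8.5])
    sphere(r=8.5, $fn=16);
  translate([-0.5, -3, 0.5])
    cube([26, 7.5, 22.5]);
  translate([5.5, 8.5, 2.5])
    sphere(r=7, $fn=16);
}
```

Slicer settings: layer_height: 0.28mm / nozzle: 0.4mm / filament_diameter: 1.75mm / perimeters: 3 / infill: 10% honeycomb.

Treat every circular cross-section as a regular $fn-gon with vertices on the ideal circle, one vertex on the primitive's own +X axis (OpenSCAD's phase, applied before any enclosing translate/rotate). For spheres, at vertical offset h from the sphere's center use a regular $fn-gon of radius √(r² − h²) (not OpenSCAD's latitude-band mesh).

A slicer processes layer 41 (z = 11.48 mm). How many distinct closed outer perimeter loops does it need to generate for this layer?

1

At z = 11.48 mm: the r=8.5 sphere contributes a regular 16-gon of circumradius √(8.5²−2.98²) = 7.961; the cube at (-0.5, -3) is present — its section is the full 26×7.5 rectangle; the sphere at (5.5, 8.5) does not reach this height (|z−center|=8.980 > r=7); Subtracting the remaining from the first: starting from the r=8.5 sphere, the 26×7.5 cube at (-0.5, -3) partially overlaps it — only the 60.05 mm² overlap (of its 195.00 mm²) is removed, clipping the outline — 1 connected region. The result has 1 disconnected region.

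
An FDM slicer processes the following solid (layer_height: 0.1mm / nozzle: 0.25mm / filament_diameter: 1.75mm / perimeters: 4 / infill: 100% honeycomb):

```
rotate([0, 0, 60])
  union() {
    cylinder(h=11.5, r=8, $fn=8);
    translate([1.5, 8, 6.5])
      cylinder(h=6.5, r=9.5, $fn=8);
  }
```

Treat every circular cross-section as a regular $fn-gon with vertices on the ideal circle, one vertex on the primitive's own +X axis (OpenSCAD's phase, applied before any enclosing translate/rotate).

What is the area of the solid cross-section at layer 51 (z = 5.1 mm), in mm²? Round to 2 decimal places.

181.02 mm²

At z = 5.1 mm: the cylinder: section is a regular 8-gon, circumradius r=8 (area = (8/2)·8.000²·sin(360°/8) = 181.02 mm²); the cylinder at (1.5, 8) does not reach this height (z outside [6.5, 13]); Merging all regions: only the r=8 cylinder is present, so the union is just that shape — area = 181.02 mm²; (rotated 60° about Z; rotation is an isometry so areas/perimeters/island counts are preserved). Overall, the cross-section is a single solid region. Net area = 181.02 mm².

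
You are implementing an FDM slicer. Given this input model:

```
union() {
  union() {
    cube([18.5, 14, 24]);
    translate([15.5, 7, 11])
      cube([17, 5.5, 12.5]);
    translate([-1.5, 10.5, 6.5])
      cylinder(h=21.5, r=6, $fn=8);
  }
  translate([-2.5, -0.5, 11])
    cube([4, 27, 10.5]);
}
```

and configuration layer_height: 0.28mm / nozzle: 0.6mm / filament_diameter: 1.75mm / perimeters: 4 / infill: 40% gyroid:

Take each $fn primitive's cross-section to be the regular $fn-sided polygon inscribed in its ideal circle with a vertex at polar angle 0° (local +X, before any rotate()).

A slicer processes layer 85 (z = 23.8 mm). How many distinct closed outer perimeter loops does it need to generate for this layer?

At z = 23.8 mm: the cube is present — its section is the full 18.5×14 rectangle; the cube at (15.5, 7) does not reach this height (z outside [11, 23.5]); the cylinder at (-1.5, 10.5): section is a regular 8-gon, circumradius r=6; Taking the union: the regions partially overlap (shared area 30.13 mm²), so overlapping operands fuse into one piece — 1 connected region; the cube at (-2.5, -0.5) is absent (z outside [11, 21.5]); Merging all regions: only the result so far is present, so the union is just that shape — 1 connected region. The result has 1 disconnected region.

1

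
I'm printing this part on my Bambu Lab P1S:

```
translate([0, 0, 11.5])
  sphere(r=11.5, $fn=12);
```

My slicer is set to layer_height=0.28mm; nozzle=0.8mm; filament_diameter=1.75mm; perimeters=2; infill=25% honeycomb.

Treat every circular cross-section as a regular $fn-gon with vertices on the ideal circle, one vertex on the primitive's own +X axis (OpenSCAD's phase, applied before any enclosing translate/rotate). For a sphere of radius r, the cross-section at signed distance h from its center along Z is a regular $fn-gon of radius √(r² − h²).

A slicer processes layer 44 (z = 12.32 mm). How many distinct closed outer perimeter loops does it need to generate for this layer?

At z = 12.32 mm: the r=11.5 sphere slices to a regular 12-gon of circumradius 11.471 (√(r²−h²) with h=0.82 from center). The result has 1 disconnected region.

1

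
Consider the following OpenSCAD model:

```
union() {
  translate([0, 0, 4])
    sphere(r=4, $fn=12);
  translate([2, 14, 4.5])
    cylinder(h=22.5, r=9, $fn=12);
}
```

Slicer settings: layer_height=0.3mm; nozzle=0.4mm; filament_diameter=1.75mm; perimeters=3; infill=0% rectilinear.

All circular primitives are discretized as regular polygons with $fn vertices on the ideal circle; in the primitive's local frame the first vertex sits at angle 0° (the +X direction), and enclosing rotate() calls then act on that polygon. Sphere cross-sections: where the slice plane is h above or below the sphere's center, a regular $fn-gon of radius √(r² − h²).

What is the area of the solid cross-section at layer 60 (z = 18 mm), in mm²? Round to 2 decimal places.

At z = 18 mm: the sphere is absent (|z−center|=14.000 > r=4); the r=9 cylinder at (2, 14) contributes a regular 12-gon of circumradius 9 (area = (12/2)·9.000²·sin(360°/12) = 243.00 mm²); Combining (union): only the r=9 cylinder at (2, 14) is present, so the union is just that shape — area = 243.00 mm². Overall, the cross-section is a single solid region. Net area = 243.00 mm².

243.00 mm²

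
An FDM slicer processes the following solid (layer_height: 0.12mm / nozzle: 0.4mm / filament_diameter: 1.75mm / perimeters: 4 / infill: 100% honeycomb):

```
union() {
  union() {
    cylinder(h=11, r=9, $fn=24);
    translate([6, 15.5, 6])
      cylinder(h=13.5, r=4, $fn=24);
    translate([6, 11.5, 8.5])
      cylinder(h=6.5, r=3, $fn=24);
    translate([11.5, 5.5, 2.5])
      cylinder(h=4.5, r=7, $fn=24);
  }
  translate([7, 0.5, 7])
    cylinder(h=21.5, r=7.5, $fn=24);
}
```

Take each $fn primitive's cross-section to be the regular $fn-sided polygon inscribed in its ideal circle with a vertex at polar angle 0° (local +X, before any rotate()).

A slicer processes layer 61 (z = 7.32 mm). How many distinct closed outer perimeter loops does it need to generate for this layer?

At z = 7.32 mm: the r=9 cylinder contributes a regular 24-gon of circumradius 9; the r=4 cylinder at (6, 15.5) contributes a regular 24-gon of circumradius 4; the cylinder at (6, 11.5) does not reach this height (z outside [8.5, 15]); the cylinder at (11.5, 5.5) is not intersected at this z (z outside [2.5, 7]); Combining (union): the 2 present regions are separate (no shared area or edge), so areas and boundary lengths simply add and each stays a separate island — 2 connected regions; the r=7.5 cylinder at (7, 0.5) gives a regular 24-gon of circumradius 7.5 (constant along its height); Taking the union: the regions partially overlap (shared area 98.77 mm²), so overlapping operands fuse into one piece — 2 connected regions. The result has 2 disconnected regions.

2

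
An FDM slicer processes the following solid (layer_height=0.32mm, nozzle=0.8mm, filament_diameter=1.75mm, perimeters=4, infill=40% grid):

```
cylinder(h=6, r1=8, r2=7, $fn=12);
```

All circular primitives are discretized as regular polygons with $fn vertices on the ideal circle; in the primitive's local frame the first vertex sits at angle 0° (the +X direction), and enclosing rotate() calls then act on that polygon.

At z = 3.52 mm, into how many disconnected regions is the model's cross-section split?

1

At z = 3.52 mm: the cone: at t=0.587 of its height the radius interpolates to r₁+(r₂−r₁)t = 7.413, giving a regular 12-gon of that circumradius. The result has 1 disconnected region.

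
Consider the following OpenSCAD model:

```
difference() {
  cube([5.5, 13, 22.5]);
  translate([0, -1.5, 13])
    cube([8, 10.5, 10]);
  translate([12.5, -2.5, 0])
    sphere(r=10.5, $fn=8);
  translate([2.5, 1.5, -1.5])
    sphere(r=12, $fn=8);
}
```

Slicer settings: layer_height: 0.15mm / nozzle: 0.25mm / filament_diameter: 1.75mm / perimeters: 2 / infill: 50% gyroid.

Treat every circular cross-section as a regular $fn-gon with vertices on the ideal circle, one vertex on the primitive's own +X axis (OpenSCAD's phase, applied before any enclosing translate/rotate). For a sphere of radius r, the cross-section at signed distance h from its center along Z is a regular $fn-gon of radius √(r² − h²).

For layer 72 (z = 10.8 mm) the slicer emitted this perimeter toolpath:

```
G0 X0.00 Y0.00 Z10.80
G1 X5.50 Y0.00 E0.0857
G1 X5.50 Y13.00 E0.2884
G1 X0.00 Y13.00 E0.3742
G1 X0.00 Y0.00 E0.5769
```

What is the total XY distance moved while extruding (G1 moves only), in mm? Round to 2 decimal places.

37.00 mm

Sum the Euclidean lengths of each G1 segment: total = 37.00 mm.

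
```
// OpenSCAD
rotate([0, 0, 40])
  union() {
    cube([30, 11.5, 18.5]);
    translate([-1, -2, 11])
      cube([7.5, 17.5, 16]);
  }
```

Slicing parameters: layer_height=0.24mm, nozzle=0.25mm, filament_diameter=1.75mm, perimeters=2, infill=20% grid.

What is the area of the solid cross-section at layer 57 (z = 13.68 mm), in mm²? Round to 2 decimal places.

At z = 13.68 mm: the 30×11.5 cube contributes its full rectangle (area 345.00 mm²); the cube at (-1, -2) (footprint 7.5×17.5) is included at this height (area 131.25 mm²); Taking the union: the regions partially overlap — summed areas 476.25 mm² minus the doubly-counted overlap 74.75 mm² gives 401.50 mm² — area = 401.50 mm²; (rotated 40° about Z; rotation is an isometry so areas/perimeters/island counts are preserved). Overall, the cross-section is a single solid region. Net area = 401.50 mm².

401.50 mm²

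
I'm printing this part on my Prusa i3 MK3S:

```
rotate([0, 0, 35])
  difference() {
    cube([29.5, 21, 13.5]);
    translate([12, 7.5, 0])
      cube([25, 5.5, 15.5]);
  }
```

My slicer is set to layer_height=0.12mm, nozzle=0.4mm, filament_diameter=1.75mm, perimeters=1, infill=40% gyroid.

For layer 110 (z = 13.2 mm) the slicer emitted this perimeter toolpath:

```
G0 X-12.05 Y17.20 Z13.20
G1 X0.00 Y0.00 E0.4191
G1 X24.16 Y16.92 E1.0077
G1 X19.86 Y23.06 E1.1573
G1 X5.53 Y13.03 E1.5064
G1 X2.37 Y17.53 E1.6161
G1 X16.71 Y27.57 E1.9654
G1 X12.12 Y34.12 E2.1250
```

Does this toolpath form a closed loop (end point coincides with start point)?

Start point (G0): (-12.05, 17.20). End point (last G1): the path does not return to the start — open.

no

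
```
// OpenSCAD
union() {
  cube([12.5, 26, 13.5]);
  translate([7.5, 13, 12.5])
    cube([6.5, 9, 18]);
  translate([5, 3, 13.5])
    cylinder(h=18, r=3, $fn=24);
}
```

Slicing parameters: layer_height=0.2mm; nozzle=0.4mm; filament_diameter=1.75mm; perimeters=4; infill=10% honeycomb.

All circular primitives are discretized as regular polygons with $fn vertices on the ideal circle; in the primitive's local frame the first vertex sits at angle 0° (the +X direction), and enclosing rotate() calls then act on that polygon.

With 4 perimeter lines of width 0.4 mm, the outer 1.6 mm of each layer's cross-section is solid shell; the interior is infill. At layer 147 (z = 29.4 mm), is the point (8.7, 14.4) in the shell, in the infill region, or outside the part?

At z = 29.4 mm: the cube is not intersected at this z (z outside [0, 13.5]); the 6.5×9 cube at (7.5, 13) contributes its full rectangle; the r=3 cylinder at (5, 3) gives a regular 24-gon of circumradius 3 (constant along its height); Merging all regions: the 2 present regions are separate (no shared area or edge), so areas and boundary lengths simply add and each stays a separate island — 2 connected regions. Overall, the cross-section has 2 separate islands. The nearest boundary edge runs (7.50, 13.00)→(7.50, 22.00); distance from the point to it = 1.20 mm. (Shell/infill is judged within the island containing the point — the largest one.) The point is inside the cross-section, 1.20 mm from the nearest boundary — within the 1.6 mm shell band (4 × 0.4).

shell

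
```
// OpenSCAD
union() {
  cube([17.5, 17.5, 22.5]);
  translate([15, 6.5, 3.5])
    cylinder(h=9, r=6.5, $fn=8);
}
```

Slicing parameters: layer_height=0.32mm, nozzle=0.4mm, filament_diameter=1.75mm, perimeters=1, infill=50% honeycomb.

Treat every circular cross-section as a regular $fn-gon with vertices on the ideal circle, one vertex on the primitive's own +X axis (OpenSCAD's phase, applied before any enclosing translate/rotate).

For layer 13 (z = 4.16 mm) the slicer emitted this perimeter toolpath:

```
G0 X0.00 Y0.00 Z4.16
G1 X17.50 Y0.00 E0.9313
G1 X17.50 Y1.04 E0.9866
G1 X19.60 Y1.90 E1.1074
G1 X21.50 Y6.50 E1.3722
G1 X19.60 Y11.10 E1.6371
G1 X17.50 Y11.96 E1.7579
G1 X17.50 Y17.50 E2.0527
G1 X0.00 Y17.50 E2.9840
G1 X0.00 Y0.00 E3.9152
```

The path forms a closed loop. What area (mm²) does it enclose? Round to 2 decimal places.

336.12 mm²

Apply the shoelace formula to the sequence of (X, Y) vertices; enclosed area = 336.12 mm².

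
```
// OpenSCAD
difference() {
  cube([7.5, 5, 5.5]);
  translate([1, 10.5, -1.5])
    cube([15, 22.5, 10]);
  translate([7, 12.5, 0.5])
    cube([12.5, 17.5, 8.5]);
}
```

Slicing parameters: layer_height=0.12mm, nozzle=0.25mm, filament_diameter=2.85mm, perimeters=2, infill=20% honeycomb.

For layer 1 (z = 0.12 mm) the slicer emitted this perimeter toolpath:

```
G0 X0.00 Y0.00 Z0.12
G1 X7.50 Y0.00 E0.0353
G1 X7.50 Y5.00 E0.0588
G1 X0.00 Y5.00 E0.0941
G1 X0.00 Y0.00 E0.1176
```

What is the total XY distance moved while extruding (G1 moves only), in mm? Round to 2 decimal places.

Sum the Euclidean lengths of each G1 segment: total = 25.00 mm.

25.00 mm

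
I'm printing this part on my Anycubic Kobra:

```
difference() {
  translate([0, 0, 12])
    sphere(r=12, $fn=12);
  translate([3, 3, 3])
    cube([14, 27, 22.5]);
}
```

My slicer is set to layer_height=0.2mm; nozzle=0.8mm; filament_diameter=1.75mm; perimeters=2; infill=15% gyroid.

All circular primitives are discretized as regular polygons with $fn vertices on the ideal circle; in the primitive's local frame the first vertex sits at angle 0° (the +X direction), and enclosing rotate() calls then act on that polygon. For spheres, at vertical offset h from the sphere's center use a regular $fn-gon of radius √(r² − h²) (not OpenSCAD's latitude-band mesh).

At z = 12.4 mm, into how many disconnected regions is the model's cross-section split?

1

At z = 12.4 mm: the sphere: section is a regular 12-gon, circumradius = √(r²−h²) = √(12²−0.4²) = 11.993; the cube at (3, 3) is present — its section is the full 14×27 rectangle; Subtracting the remaining from the first: starting from the r=12 sphere, the 14×27 cube at (3, 3) partially overlaps it — only the 47.33 mm² overlap (of its 378.00 mm²) is removed, clipping the outline — 1 connected region. The result has 1 disconnected region.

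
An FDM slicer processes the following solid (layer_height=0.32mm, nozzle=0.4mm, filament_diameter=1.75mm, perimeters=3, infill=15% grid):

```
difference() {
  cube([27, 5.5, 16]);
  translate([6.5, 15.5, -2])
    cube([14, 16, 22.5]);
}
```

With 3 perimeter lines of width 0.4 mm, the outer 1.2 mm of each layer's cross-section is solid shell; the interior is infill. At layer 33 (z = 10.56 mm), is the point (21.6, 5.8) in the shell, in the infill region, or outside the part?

outside

At z = 10.56 mm: the cube is present — its section is the full 27×5.5 rectangle; the cube at (6.5, 15.5) is present — its section is the full 14×16 rectangle; After the difference (first − rest): starting from the 27×5.5 cube, the 14×16 cube at (6.5, 15.5) misses the remaining region (no effect) — 1 connected region. Overall, the cross-section is a single solid region. The nearest boundary edge runs (0.00, 5.50)→(27.00, 5.50); distance from the point to it = 0.30 mm. The point is not inside any of the regions above, so it lies outside the cross-section (0.30 mm from the nearest boundary).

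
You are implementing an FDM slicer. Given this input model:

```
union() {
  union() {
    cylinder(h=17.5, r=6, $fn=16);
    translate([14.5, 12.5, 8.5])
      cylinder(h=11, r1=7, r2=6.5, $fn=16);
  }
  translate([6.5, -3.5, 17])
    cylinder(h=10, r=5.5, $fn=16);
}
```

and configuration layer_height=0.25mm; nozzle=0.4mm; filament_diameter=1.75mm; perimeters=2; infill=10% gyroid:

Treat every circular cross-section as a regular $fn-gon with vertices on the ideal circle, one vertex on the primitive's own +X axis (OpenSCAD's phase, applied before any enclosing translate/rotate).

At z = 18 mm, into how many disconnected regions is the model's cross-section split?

At z = 18 mm: the cylinder does not reach this height (z outside [0, 17.5]); the cone at (14.5, 12.5) (r1=7→r2=6.5) has section circumradius 6.568 here — a regular 16-gon; Combining (union): only the cone at (14.5, 12.5) is present, so the union is just that shape — 1 connected region; the cylinder at (6.5, -3.5): section is a regular 16-gon, circumradius r=5.5; Combining (union): the 2 present regions are separate (no shared area or edge), so areas and boundary lengths simply add and each stays a separate island — 2 connected regions. The result has 2 disconnected regions.

2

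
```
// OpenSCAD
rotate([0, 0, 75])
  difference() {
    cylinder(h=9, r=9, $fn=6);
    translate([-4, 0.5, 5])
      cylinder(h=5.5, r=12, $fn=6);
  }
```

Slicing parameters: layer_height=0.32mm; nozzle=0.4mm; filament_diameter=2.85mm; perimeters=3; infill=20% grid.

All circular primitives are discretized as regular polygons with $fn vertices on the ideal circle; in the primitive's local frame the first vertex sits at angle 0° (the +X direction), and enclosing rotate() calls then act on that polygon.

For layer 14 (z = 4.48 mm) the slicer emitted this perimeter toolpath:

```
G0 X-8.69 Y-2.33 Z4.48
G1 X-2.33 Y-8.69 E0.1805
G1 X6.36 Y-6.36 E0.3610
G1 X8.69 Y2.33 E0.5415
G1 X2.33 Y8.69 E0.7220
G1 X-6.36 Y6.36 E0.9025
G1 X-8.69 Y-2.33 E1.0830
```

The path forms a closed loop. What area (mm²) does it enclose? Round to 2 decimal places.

Apply the shoelace formula to the sequence of (X, Y) vertices; enclosed area = 210.26 mm².

210.26 mm²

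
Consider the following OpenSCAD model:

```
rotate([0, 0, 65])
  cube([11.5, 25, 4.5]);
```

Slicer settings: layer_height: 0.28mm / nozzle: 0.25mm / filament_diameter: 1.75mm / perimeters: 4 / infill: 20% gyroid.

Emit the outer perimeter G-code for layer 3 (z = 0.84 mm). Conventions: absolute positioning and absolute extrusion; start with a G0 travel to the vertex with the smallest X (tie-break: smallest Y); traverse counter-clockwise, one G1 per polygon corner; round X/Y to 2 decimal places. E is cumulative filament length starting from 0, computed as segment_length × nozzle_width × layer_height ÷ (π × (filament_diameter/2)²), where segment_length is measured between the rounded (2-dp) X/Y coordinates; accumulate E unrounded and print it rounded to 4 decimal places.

G0 X-22.66 Y10.57 Z0.84
G1 X0.00 Y0.00 E0.7277
G1 X4.86 Y10.42 E1.0623
G1 X-17.80 Y20.99 E1.7900
G1 X-22.66 Y10.57 E2.1246

At z = 0.84 mm: the cube (footprint 11.5×25) is included at this height; (rotated 65° about Z; rotation is an isometry so areas/perimeters/island counts are preserved). The outline is a single polygon with 4 vertices. Extrusion per mm of travel: 0.25 × 0.28 / (π × 0.875²) = 0.029103. Accumulating E over each segment gives final E = 2.1246.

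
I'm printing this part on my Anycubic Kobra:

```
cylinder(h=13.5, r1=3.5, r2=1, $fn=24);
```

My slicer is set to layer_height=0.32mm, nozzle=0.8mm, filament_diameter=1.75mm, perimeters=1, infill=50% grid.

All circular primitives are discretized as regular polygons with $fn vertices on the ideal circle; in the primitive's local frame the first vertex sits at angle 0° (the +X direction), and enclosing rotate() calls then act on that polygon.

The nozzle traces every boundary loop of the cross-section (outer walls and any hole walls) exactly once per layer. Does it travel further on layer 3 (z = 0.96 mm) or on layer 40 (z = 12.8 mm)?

Layer 3 (z = 0.96): the cone (r1=3.5→r2=1) has section circumradius 3.322 here — a regular 24-gon (perimeter = 2·24·3.322·sin(180°/24) = 20.81 mm). So its perimeter = 20.81 mm. Layer 40 (z = 12.8): the cone contributes a regular 24-gon of circumradius 1.130 (interpolated between r1=3.5 and r2=1 at t=0.948) (perimeter = 2·24·1.130·sin(180°/24) = 7.08 mm). So its perimeter = 7.08 mm. Layer 3 is larger (20.81 vs 7.08 mm).

layer 3 (z = 0.96 mm)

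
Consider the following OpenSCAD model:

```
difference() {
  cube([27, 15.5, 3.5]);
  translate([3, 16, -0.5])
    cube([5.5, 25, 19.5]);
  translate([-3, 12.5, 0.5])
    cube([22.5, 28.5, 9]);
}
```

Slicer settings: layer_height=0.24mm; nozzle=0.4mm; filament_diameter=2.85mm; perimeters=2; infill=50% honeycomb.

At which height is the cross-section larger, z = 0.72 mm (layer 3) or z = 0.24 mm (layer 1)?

layer 1 (z = 0.24 mm)

Layer 3 (z = 0.72): the cube (footprint 27×15.5) is included at this height (area 418.50 mm²); the cube at (3, 16) is present — its section is the full 5.5×25 rectangle (area 137.50 mm²); the 22.5×28.5 cube at (-3, 12.5) contributes its full rectangle (area 641.25 mm²); Taking the first minus the rest: starting from the 27×15.5 cube (418.50 mm²), the 5.5×25 cube at (3, 16) misses the remaining region (no effect); the 22.5×28.5 cube at (-3, 12.5) partially overlaps it — only the 58.50 mm² overlap (of its 641.25 mm²) is removed, clipping the outline — area = 360.00 mm². So its area = 360.00 mm². Layer 1 (z = 0.24): the cube (footprint 27×15.5) is included at this height (area 418.50 mm²); the cube at (3, 16) (footprint 5.5×25) is included at this height (area 137.50 mm²); the cube at (-3, 12.5) is absent (z outside [0.5, 9.5]); Taking the first minus the rest: starting from the 27×15.5 cube (418.50 mm²), the 5.5×25 cube at (3, 16) misses the remaining region (no effect) — area = 418.50 mm². So its area = 418.50 mm². Layer 1 is larger (418.50 vs 360.00 mm²).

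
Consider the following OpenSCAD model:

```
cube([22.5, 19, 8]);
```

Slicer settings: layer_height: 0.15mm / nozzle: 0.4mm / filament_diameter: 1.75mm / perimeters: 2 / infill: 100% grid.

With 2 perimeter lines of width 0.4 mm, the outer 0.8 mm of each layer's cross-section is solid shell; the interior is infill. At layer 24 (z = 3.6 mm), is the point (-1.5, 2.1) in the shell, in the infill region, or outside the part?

outside

At z = 3.6 mm: the cube is present — its section is the full 22.5×19 rectangle. Overall, the cross-section is a single solid region. The nearest boundary edge runs (0.00, 19.00)→(0.00, 0.00); distance from the point to it = 1.50 mm. The point is not inside any of the regions above, so it lies outside the cross-section (1.50 mm from the nearest boundary).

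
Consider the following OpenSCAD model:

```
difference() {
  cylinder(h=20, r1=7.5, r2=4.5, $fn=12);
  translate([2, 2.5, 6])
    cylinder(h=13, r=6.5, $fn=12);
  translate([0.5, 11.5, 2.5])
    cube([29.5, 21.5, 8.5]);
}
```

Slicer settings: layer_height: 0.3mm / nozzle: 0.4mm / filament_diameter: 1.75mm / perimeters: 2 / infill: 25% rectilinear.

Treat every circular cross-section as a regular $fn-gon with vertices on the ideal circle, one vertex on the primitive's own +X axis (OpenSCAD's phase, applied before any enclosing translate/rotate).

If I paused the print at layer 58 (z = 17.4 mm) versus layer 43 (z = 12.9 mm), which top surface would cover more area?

Layer 58 (z = 17.4): the cone: at t=0.870 of its height the radius interpolates to r₁+(r₂−r₁)t = 4.890, giving a regular 12-gon of that circumradius (area = (12/2)·4.890²·sin(360°/12) = 71.74 mm²); the cylinder at (2, 2.5): section is a regular 12-gon, circumradius r=6.5 (area = (12/2)·6.500²·sin(360°/12) = 126.75 mm²); the cube at (0.5, 11.5) is absent (z outside [2.5, 11]); Subtracting the remaining from the first: starting from the cone (71.74 mm²), the r=6.5 cylinder at (2, 2.5) partially overlaps it — only the 59.54 mm² overlap (of its 126.75 mm²) is removed, clipping the outline — area = 12.19 mm². So its area = 12.19 mm². Layer 43 (z = 12.9): the cone contributes a regular 12-gon of circumradius 5.565 (interpolated between r1=7.5 and r2=4.5 at t=0.645) (area = (12/2)·5.565²·sin(360°/12) = 92.91 mm²); the r=6.5 cylinder at (2, 2.5) contributes a regular 12-gon of circumradius 6.5 (area = (12/2)·6.500²·sin(360°/12) = 126.75 mm²); the cube at (0.5, 11.5) is absent (z outside [2.5, 11]); Subtracting the remaining from the first: starting from the cone (92.91 mm²), the r=6.5 cylinder at (2, 2.5) partially overlaps it — only the 70.95 mm² overlap (of its 126.75 mm²) is removed, clipping the outline — area = 21.96 mm². So its area = 21.96 mm². Layer 43 is larger (21.96 vs 12.19 mm²).

layer 43 (z = 12.9 mm)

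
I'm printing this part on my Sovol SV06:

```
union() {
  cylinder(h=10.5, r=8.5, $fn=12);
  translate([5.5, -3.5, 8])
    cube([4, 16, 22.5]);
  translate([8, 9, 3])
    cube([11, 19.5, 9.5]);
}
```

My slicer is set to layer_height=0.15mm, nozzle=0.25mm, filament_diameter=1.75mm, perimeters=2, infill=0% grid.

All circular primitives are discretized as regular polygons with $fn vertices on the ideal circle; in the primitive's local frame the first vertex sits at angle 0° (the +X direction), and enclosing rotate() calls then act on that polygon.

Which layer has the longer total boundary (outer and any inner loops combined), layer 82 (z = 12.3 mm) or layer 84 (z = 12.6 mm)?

layer 82 (z = 12.3 mm)

Layer 82 (z = 12.3): the cylinder is absent (z outside [0, 10.5]); the cube at (5.5, -3.5) (footprint 4×16) is included at this height (perimeter 40.00 mm); the cube at (8, 9) is present — its section is the full 11×19.5 rectangle (perimeter 61.00 mm); Taking the union: the regions partially overlap (shared area 5.25 mm²), so the edge portions inside another operand are dropped and the merged outline is re-measured after clipping — boundary = 91.00 mm. So its perimeter = 91.00 mm. Layer 84 (z = 12.6): the cylinder does not reach this height (z outside [0, 10.5]); the cube at (5.5, -3.5) is present — its section is the full 4×16 rectangle (perimeter 40.00 mm); the cube at (8, 9) does not reach this height (z outside [3, 12.5]); Merging all regions: only the 4×16 cube at (5.5, -3.5) is present, so the union is just that shape — boundary = 40.00 mm. So its perimeter = 40.00 mm. Layer 82 is larger (91.00 vs 40.00 mm).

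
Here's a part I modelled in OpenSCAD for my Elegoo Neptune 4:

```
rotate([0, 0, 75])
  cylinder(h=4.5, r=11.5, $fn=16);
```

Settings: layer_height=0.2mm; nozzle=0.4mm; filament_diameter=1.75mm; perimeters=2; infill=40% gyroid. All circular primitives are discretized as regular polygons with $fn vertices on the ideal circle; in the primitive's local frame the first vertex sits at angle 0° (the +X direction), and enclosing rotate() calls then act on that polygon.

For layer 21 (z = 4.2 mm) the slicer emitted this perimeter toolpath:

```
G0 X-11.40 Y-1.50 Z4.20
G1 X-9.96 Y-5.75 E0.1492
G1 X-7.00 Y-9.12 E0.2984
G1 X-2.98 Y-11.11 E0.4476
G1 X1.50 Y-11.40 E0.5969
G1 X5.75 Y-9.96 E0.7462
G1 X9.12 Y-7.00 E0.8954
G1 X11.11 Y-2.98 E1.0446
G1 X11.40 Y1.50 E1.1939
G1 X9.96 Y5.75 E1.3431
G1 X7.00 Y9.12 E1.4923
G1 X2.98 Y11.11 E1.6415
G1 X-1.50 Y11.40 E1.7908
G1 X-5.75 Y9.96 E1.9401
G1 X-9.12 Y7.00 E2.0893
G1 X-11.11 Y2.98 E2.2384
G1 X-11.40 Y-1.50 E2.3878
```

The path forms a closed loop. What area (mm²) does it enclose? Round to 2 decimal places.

Apply the shoelace formula to the sequence of (X, Y) vertices; enclosed area = 404.85 mm².

404.85 mm²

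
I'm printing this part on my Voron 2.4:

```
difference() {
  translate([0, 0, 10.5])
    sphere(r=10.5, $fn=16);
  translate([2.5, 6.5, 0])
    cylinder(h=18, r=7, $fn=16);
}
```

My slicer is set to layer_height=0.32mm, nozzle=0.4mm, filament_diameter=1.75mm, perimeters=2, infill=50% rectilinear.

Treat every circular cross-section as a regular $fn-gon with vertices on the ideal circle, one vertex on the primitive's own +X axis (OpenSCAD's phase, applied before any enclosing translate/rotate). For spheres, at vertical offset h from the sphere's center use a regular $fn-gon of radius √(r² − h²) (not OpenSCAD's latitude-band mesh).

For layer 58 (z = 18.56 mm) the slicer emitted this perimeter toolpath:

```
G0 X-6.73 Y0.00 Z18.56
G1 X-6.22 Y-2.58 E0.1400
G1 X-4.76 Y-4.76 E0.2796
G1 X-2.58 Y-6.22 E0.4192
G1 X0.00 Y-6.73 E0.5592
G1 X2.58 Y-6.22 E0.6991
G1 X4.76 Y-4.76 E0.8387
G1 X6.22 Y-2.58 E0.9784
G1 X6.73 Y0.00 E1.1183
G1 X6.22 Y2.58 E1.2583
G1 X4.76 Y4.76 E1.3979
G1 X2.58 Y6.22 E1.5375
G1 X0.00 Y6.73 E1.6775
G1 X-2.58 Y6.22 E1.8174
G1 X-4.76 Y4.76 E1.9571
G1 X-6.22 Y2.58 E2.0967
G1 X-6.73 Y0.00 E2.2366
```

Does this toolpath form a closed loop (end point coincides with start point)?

Start point (G0): (-6.73, 0.00). End point (last G1): the path returns to the start — closed.

yes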